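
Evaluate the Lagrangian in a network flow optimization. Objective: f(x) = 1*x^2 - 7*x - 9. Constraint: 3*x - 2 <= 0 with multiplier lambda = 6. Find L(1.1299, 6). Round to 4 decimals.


Step 1: Evaluate f(x).
f(1.1299) = 1*1.1299^2 - 7*1.1299 - 9 = -15.6326
Step 2: Evaluate g(x).
g(1.1299) = 3*1.1299 - 2 = 1.3897
Step 3: Compute Lagrangian.
L = -15.6326 + 6*1.3897 = -7.2944


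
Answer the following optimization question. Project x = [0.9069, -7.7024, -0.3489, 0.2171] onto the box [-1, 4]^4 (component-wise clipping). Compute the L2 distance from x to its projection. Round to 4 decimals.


Project each component onto [-1, 4].
clip(0.9069) = 0.9069, clip(-7.7024) = -1.0, clip(-0.3489) = -0.3489, clip(0.2171) = 0.2171
Projection = [0.9069, -1.0, -0.3489, 0.2171]
Squared diffs: [0.0, 44.9222, 0.0, 0.0]
Distance = sqrt(44.9222) = 6.7024


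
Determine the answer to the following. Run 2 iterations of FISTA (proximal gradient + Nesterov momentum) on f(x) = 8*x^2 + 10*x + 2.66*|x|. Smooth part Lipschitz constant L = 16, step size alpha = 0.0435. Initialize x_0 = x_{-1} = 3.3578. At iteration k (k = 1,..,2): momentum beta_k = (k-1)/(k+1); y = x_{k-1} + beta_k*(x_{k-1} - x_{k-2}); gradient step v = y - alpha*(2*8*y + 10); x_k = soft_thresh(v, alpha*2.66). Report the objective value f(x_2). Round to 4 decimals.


FISTA on f(x) = 8*x^2 + 10*x + 2.66*|x|
L = 16, alpha = 0.0435
Iteration 1: beta = 0.0, y = 3.3578 + 0.0*(3.3578 - 3.3578) = 3.3578
  grad(y) = 63.7248, v = y - alpha*grad = 0.5858
  prox(v) = soft_thresh(0.5858, 0.1157) = 0.4701
Iteration 2: beta = 0.3333, y = 0.4701 + 0.3333*(0.4701 - 3.3578) = -0.4925
  grad(y) = 2.1197, v = y - alpha*grad = -0.5847
  prox(v) = soft_thresh(-0.5847, 0.1157) = -0.469
f(x_2) = 8*(-0.469)^2 + 10*(-0.469) + 2.66*|-0.469| = -1.6828


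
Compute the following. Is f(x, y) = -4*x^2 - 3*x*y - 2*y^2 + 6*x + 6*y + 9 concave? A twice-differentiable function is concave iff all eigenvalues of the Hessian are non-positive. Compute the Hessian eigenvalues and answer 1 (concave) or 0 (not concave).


The Hessian of f(x,y) = -4*x^2 - 3*x*y - 2*y^2 + 6*x + 6*y + 9 is:
H = [[-8, -3], [-3, -4]]
Trace = -8 - 4 = -12
Determinant = -8*-4 - (-3)^2 = 23
Discriminant = (-12)^2 - 4*23 = 52.0
Eigenvalues: lambda_1 = -9.6056, lambda_2 = -2.3944
The function is concave.

1


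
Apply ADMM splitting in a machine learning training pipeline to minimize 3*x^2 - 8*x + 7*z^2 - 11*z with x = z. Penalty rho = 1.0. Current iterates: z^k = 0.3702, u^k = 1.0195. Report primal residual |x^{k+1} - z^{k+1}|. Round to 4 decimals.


ADMM iteration with rho = 1.0, z^k = 0.3702, u^k = 1.0195
Step 1: x-update.
Minimize 3*x^2 - 8*x + (1.0/2)*(x - 0.3702 + 1.0195)^2
FOC: (2*3 + 1.0)*x = 8 + 1.0*(0.3702 - 1.0195)
x^{k+1} = 1.0501
Step 2: z-update.
Minimize 7*z^2 - 11*z + (1.0/2)*(1.0501 - z + 1.0195)^2
FOC: (2*7 + 1.0)*z = 11 + 1.0*(1.0501 + 1.0195)
z^{k+1} = 0.8713
Step 3: u-update.
u^{k+1} = 1.0195 + 1.0501 - 0.8713 = 1.1983
Step 4: Primal residual = |1.0501 - 0.8713| = 0.1788


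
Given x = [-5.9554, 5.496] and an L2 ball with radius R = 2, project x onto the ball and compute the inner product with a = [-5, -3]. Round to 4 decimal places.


Step 1: Compute ||x|| (intermediates to 6 decimals).
||x|| = sqrt((-5.9554)^2 + 5.496^2) = 8.103876
Step 2: Project.
Since ||x|| > R, scale = R/||x|| = 2/8.103876 = 0.246795, proj(x) = scale * x
proj(x) = [-1.469763, 1.356385]
Step 3: Dot product.
a^T * proj(x) = -5*(-1.469763) - 3*1.356385 = 3.2797


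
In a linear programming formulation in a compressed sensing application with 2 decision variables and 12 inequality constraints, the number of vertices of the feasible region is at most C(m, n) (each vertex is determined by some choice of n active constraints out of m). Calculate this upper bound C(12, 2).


Each vertex corresponds to some choice of n active constraints out of m, so the number of vertices is at most C(m, n) = m! / (n!(m-n)!).
m = 12, n = 2
Numerator: 12 * 11
Denominator: 2! = 2
C(12, 2) = 66


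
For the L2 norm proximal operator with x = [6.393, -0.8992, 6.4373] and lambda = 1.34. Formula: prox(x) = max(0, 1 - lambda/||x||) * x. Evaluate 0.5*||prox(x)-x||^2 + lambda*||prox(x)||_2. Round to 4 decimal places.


Step 1: Compute ||x||.
||x|| = 9.1169
Step 2: Compute scaling factor.
scale = max(0, 1 - 1.34/9.1169) = 0.853
Step 3: prox(x) = [5.4534, -0.767, 5.4911]
||prox(x)|| = 7.7769
Step 4: Proximal objective.
0.5*||prox-x||^2 = 0.8978
lambda*||prox|| = 10.421
Total = 11.3188


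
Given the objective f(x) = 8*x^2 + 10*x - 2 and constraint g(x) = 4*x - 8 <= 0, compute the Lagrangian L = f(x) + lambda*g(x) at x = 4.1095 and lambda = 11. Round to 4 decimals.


Step 1: Evaluate f(x).
f(4.1095) = 8*4.1095^2 + 10*4.1095 - 2 = 174.1989
Step 2: Evaluate g(x).
g(4.1095) = 4*4.1095 - 8 = 8.438
Step 3: Compute Lagrangian.
L = 174.1989 + 11*8.438 = 267.0169


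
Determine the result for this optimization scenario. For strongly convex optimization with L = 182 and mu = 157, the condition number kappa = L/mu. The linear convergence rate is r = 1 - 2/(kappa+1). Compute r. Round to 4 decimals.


Step 1: Compute the condition number.
kappa = L/mu = 182/157 = 1.1592
Step 2: Compute the convergence rate.
r = 1 - 2/(kappa + 1) = 1 - 2*mu/(L + mu) = (L - mu)/(L + mu) = 25/339 = 0.0737


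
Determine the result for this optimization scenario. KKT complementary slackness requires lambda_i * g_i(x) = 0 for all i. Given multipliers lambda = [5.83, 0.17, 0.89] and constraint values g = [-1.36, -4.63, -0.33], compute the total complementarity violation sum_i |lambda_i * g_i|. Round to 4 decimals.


KKT complementary slackness check:
lambda_1 * g_1 = 5.83 * -1.36 = -7.9288
lambda_2 * g_2 = 0.17 * -4.63 = -0.7871
lambda_3 * g_3 = 0.89 * -0.33 = -0.2937
Total violation = 7.9288 + 0.7871 + 0.2937 = 9.0096


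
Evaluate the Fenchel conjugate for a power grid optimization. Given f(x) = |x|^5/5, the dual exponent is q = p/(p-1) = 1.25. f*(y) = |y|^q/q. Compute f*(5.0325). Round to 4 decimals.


The conjugate exponent q satisfies 1/p + 1/q = 1.
p = 5, so q = 5/(5 - 1) = 1.25
|y|^q = 5.0325^1.25 = 7.5375
f*(5.0325) = 7.5375 / 1.25 = 6.03


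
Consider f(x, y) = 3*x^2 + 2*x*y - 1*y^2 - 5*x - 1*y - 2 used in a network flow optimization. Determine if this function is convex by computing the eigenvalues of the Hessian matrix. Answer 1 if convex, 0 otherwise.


The Hessian of f(x,y) = 3*x^2 + 2*x*y - 1*y^2 - 5*x - 1*y - 2 is:
H = [[6, 2], [2, -2]]
Trace = 6 - 2 = 4
Determinant = 6*-2 - (2)^2 = -16
Discriminant = (4)^2 - 4*-16 = 80.0
Eigenvalues: lambda_1 = -2.4721, lambda_2 = 6.4721
The function is not convex.

0


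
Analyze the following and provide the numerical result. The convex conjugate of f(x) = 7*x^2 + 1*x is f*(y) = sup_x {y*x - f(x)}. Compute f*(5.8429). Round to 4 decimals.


f*(y) = sup_x {y*x - a*x^2 - b*x} = sup_x {(y-b)*x - a*x^2}
FOC: (y - b) - 2a*x = 0 => x* = (y - b)/(2a)
x* = (5.8429 - 1)/(2*7) = 0.3459
f*(5.8429) = (y-b)^2/(4a) = (5.8429 - 1)^2/(4*7)
= 23.4537/28 = 0.8376


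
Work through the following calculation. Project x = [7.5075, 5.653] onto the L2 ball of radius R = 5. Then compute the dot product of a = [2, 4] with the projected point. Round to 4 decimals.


Step 1: Compute ||x|| (intermediates to 6 decimals).
||x|| = sqrt(7.5075^2 + 5.653^2) = 9.397817
Step 2: Project.
Since ||x|| > R, scale = R/||x|| = 5/9.397817 = 0.532038, proj(x) = scale * x
proj(x) = [3.994275, 3.007611]
Step 3: Dot product.
a^T * proj(x) = 2*3.994275 + 4*3.007611 = 20.019


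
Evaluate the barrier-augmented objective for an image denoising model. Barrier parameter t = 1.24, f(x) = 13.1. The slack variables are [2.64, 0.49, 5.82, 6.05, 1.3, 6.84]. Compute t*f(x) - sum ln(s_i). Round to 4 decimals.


Step 1: Compute log-barrier.
ln values: [0.9708, -0.7133, 1.7613, 1.8001, 0.2624, 1.9228]
phi = -(0.9708 - 0.7133 + 1.7613 + 1.8001 + 0.2624 + 1.9228) = -6.0039
Step 2: Compute augmented objective.
t*f(x) = 1.24*13.1 = 16.244
Total = 16.244 - 6.0039 = 10.2401


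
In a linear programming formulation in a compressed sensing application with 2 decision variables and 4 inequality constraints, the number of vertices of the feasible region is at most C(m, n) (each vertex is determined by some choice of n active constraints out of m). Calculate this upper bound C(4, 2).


Each vertex corresponds to some choice of n active constraints out of m, so the number of vertices is at most C(m, n) = m! / (n!(m-n)!).
m = 4, n = 2
Numerator: 4 * 3
Denominator: 2! = 2
C(4, 2) = 6


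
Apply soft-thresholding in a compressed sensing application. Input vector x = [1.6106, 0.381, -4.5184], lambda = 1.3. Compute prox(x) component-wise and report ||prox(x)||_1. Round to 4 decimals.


Soft-thresholding with lambda = 1.3:
prox(1.6106) = sign(1.6106)*max(|1.6106| - 1.3, 0) = 0.3106
prox(0.381) = sign(0.381)*max(|0.381| - 1.3, 0) = 0.0
prox(-4.5184) = sign(-4.5184)*max(|-4.5184| - 1.3, 0) = -3.2184
prox(x) = [0.3106, 0.0, -3.2184]
||prox(x)||_1 = 0.3106 + 0.0 + 3.2184 = 3.529


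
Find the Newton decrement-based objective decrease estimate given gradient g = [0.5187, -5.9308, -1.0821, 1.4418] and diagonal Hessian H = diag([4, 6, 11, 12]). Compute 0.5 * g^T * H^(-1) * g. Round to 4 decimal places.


Step 1: H is diagonal, so H^(-1) * g = [0.1297, -0.9885, -0.0984, 0.1202].
Step 2: g^T H^(-1) g = sum_i g_i^2 / H_ii
  = (0.5187)^2/4 + (-5.9308)^2/6 + (-1.0821)^2/11 + (1.4418)^2/12
  = 0.0673 + 5.8624 + 0.1064 + 0.1732 = 6.2093
Step 3: Objective decrease = 0.5 * g^T H^(-1) g = 3.1047


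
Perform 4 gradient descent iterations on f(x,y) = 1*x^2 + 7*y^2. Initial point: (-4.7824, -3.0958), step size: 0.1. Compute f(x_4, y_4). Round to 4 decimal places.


Gradient descent on f(x,y) = 1*x^2 + 7*y^2.
Starting point: (-4.7824, -3.0958), alpha = 0.1
Step 1: grad_x = 2*1*-4.7824 = -9.5648, grad_y = 2*7*-3.0958 = -43.3412
  x_1 = -4.7824 - 0.1*-9.5648 = -3.8259
  y_1 = -3.0958 - 0.1*-43.3412 = 1.2383
Step 2: grad_x = 2*1*-3.8259 = -7.6518, grad_y = 2*7*1.2383 = 17.3365
  x_2 = -3.8259 - 0.1*-7.6518 = -3.0607
  y_2 = 1.2383 - 0.1*17.3365 = -0.4953
Step 3: grad_x = 2*1*-3.0607 = -6.1215, grad_y = 2*7*-0.4953 = -6.9346
  x_3 = -3.0607 - 0.1*-6.1215 = -2.4486
  y_3 = -0.4953 - 0.1*-6.9346 = 0.1981
Step 4: grad_x = 2*1*-2.4486 = -4.8972, grad_y = 2*7*0.1981 = 2.7738
  x_4 = -2.4486 - 0.1*-4.8972 = -1.9589
  y_4 = 0.1981 - 0.1*2.7738 = -0.0793
f(-1.9589, -0.0793) = 1*(-1.9589)^2 + 7*(-0.0793)^2 = 3.8811


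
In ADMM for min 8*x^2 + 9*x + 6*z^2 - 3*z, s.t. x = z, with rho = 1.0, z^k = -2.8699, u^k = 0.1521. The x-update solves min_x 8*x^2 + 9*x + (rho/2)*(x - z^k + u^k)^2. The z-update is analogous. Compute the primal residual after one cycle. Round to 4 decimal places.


ADMM iteration with rho = 1.0, z^k = -2.8699, u^k = 0.1521
Step 1: x-update.
Minimize 8*x^2 + 9*x + (1.0/2)*(x + 2.8699 + 0.1521)^2
FOC: (2*8 + 1.0)*x = -9 + 1.0*(-2.8699 - 0.1521)
x^{k+1} = -0.7072
Step 2: z-update.
Minimize 6*z^2 - 3*z + (1.0/2)*(-0.7072 - z + 0.1521)^2
FOC: (2*6 + 1.0)*z = 3 + 1.0*(-0.7072 + 0.1521)
z^{k+1} = 0.1881
Step 3: u-update.
u^{k+1} = 0.1521 - 0.7072 - 0.1881 = -0.7431
Step 4: Primal residual = |-0.7072 - 0.1881| = 0.8952


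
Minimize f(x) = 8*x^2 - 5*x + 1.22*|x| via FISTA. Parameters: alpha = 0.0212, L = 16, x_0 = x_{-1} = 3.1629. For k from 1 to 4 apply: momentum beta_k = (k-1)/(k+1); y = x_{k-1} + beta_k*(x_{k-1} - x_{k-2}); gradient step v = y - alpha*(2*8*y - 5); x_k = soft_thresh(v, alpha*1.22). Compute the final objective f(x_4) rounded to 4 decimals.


FISTA on f(x) = 8*x^2 - 5*x + 1.22*|x|
L = 16, alpha = 0.0212
Iteration 1: beta = 0.0, y = 3.1629 + 0.0*(3.1629 - 3.1629) = 3.1629
  grad(y) = 45.6064, v = y - alpha*grad = 2.196
  prox(v) = soft_thresh(2.196, 0.0259) = 2.1702
Iteration 2: beta = 0.3333, y = 2.1702 + 0.3333*(2.1702 - 3.1629) = 1.8393
  grad(y) = 24.4284, v = y - alpha*grad = 1.3214
  prox(v) = soft_thresh(1.3214, 0.0259) = 1.2955
Iteration 3: beta = 0.5, y = 1.2955 + 0.5*(1.2955 - 2.1702) = 0.8582
  grad(y) = 8.7312, v = y - alpha*grad = 0.6731
  prox(v) = soft_thresh(0.6731, 0.0259) = 0.6472
Iteration 4: beta = 0.6, y = 0.6472 + 0.6*(0.6472 - 1.2955) = 0.2583
  grad(y) = -0.8678, v = y - alpha*grad = 0.2767
  prox(v) = soft_thresh(0.2767, 0.0259) = 0.2508
f(x_4) = 8*0.2508^2 - 5*0.2508 + 1.22*|0.2508| = -0.4448


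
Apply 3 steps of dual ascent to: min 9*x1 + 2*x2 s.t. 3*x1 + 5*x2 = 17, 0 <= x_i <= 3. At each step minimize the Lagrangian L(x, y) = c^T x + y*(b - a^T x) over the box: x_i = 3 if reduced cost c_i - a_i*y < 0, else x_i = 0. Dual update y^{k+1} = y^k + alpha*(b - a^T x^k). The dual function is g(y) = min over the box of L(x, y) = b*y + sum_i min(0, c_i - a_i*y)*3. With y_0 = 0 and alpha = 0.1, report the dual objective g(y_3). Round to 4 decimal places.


Dual ascent for LP: min 9*x1 + 2*x2, 3*x1 + 5*x2 = 17, 0 <= x_i <= 3
Step 1: y^k = 0.0, reduced costs: (9.0, 2.0)
  x^k = (0.0, 0.0), subgradient = b - a^T x = 17.0
  y^{k+1} = 0.0 + 0.1*17.0 = 1.7
Step 2: y^k = 1.7, reduced costs: (3.9, -6.5)
  x^k = (0.0, 3.0), subgradient = b - a^T x = 2.0
  y^{k+1} = 1.7 + 0.1*2.0 = 1.9
Step 3: y^k = 1.9, reduced costs: (3.3, -7.5)
  x^k = (0.0, 3.0), subgradient = b - a^T x = 2.0
  y^{k+1} = 1.9 + 0.1*2.0 = 2.1
Dual objective at y_3 = 2.1: reduced costs (2.7, -8.5), box minimizer x = (0.0, 3.0)
g(y_3) = b*y + (c1 - a1*y)*x1 + (c2 - a2*y)*x2 = 17*2.1 + 2.7*0.0 + (-8.5)*3.0 = 35.7 + 0.0 - 25.5 = 10.2


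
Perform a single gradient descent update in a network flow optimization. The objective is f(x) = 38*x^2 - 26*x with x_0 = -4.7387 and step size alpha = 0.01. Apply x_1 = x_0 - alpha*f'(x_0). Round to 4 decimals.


We compute the gradient at x_0 and apply the update.
f'(x) = 76*x - 26
f'(-4.7387) = 76*-4.7387 - 26 = -386.1412
x_1 = -4.7387 - 0.01*-386.1412 = -0.8773


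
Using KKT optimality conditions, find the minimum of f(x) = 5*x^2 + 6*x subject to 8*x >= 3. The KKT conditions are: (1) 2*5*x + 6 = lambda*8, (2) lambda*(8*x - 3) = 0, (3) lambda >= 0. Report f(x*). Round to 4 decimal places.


Step 1: Try lambda = 0 (constraint inactive).
x_unc = -6/(2*5) = -0.6
Check: 8*-0.6 = -4.8 < 3 -- violated!
Step 2: Constraint must be active: 8*x = 3
x* = 3/8 = 0.375
lambda = (2*5*0.375 + 6)/8 = 1.2188
Step 3: Compute optimal value.
f(x*) = 5*0.375^2 + 6*0.375 = 2.9531


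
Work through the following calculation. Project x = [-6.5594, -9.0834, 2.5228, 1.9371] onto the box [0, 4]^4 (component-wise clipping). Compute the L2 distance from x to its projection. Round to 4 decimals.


Project each component onto [0, 4].
clip(-6.5594) = 0.0, clip(-9.0834) = 0.0, clip(2.5228) = 2.5228, clip(1.9371) = 1.9371
Projection = [0.0, 0.0, 2.5228, 1.9371]
Squared diffs: [43.0257, 82.5082, 0.0, 0.0]
Distance = sqrt(125.5339) = 11.2042


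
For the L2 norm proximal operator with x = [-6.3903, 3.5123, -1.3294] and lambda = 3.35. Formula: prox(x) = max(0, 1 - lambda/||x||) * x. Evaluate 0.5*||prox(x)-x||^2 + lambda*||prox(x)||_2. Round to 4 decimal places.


Step 1: Compute ||x||.
||x|| = 7.4121
Step 2: Compute scaling factor.
scale = max(0, 1 - 3.35/7.4121) = 0.548
Step 3: prox(x) = [-3.5021, 1.9249, -0.7286]
||prox(x)|| = 4.0621
Step 4: Proximal objective.
0.5*||prox-x||^2 = 5.6113
lambda*||prox|| = 13.608
Total = 19.2193


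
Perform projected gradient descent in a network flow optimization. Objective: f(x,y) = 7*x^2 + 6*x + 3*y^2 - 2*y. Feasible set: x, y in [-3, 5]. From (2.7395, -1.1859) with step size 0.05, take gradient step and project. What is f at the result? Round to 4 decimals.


Step 1: Compute gradient at (2.7395, -1.1859).
grad_x = 2*7*2.7395 + 6 = 44.353
grad_y = 2*3*-1.1859 - 2 = -9.1154
Step 2: Gradient step.
x_raw = 2.7395 - 0.05*44.353 = 0.5219
y_raw = -1.1859 - 0.05*-9.1154 = -0.7301
Step 3: Project onto [-3, 5].
x_proj = clip(0.5219) = 0.5219
y_proj = clip(-0.7301) = -0.7301
Step 4: Evaluate f.
f(0.5219, -0.7301) = 8.0969


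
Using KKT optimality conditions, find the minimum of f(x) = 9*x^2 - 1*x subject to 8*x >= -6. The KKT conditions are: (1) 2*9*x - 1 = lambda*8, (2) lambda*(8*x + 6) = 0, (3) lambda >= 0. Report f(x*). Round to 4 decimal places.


Step 1: Try lambda = 0 (constraint inactive).
Stationarity: 2*9*x - 1 = 0
x* = 1/(2*9) = 1/18 = 0.0556 (rounded; the exact value 1/18 is used below)
Check constraint: 8*0.0556 = 0.4448 >= -6 -- satisfied.
Step 2: Compute optimal value.
f(x*) = 9*(1/18)^2 - 1*(1/18) = -0.0278


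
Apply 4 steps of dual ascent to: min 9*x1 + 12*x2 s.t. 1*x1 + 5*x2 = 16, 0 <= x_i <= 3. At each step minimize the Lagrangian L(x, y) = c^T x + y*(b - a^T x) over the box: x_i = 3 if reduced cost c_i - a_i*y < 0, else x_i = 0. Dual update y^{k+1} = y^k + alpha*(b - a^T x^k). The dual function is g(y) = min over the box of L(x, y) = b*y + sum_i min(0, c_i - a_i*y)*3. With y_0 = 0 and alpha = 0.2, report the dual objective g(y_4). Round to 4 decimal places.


Dual ascent for LP: min 9*x1 + 12*x2, 1*x1 + 5*x2 = 16, 0 <= x_i <= 3
Step 1: y^k = 0.0, reduced costs: (9.0, 12.0)
  x^k = (0.0, 0.0), subgradient = b - a^T x = 16.0
  y^{k+1} = 0.0 + 0.2*16.0 = 3.2
Step 2: y^k = 3.2, reduced costs: (5.8, -4.0)
  x^k = (0.0, 3.0), subgradient = b - a^T x = 1.0
  y^{k+1} = 3.2 + 0.2*1.0 = 3.4
Step 3: y^k = 3.4, reduced costs: (5.6, -5.0)
  x^k = (0.0, 3.0), subgradient = b - a^T x = 1.0
  y^{k+1} = 3.4 + 0.2*1.0 = 3.6
Step 4: y^k = 3.6, reduced costs: (5.4, -6.0)
  x^k = (0.0, 3.0), subgradient = b - a^T x = 1.0
  y^{k+1} = 3.6 + 0.2*1.0 = 3.8
Dual objective at y_4 = 3.8: reduced costs (5.2, -7.0), box minimizer x = (0.0, 3.0)
g(y_4) = b*y + (c1 - a1*y)*x1 + (c2 - a2*y)*x2 = 16*3.8 + 5.2*0.0 + (-7.0)*3.0 = 60.8 + 0.0 - 21.0 = 39.8


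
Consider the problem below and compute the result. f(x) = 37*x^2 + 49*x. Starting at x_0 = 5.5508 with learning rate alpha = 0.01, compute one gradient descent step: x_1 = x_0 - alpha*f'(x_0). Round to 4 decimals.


We compute the gradient at x_0 and apply the update.
f'(x) = 74*x + 49
f'(5.5508) = 74*5.5508 + 49 = 459.7592
x_1 = 5.5508 - 0.01*459.7592 = 0.9532


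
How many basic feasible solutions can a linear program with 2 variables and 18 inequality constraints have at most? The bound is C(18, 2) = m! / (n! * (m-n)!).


Each vertex corresponds to some choice of n active constraints out of m, so the number of vertices is at most C(m, n) = m! / (n!(m-n)!).
m = 18, n = 2
Numerator: 18 * 17
Denominator: 2! = 2
C(18, 2) = 153


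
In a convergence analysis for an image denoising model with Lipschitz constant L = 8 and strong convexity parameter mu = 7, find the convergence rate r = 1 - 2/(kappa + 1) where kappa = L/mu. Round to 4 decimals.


Step 1: Compute the condition number.
kappa = L/mu = 8/7 = 1.1429
Step 2: Compute the convergence rate.
r = 1 - 2/(kappa + 1) = 1 - 2*mu/(L + mu) = (L - mu)/(L + mu) = 1/15 = 0.0667


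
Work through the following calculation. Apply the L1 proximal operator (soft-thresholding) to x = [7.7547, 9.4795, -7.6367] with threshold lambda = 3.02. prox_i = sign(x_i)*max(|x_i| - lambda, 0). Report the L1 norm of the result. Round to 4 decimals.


Soft-thresholding with lambda = 3.02:
prox(7.7547) = sign(7.7547)*max(|7.7547| - 3.02, 0) = 4.7347
prox(9.4795) = sign(9.4795)*max(|9.4795| - 3.02, 0) = 6.4595
prox(-7.6367) = sign(-7.6367)*max(|-7.6367| - 3.02, 0) = -4.6167
prox(x) = [4.7347, 6.4595, -4.6167]
||prox(x)||_1 = 4.7347 + 6.4595 + 4.6167 = 15.8109


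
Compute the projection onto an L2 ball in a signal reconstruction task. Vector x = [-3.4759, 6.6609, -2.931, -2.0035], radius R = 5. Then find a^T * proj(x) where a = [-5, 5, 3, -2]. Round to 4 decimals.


Step 1: Compute ||x|| (intermediates to 6 decimals).
||x|| = sqrt((-3.4759)^2 + 6.6609^2 + (-2.931)^2 + (-2.0035)^2) = 8.309888
Step 2: Project.
Since ||x|| > R, scale = R/||x|| = 5/8.309888 = 0.601693, proj(x) = scale * x
proj(x) = [-2.091425, 4.007817, -1.763562, -1.205492]
Step 3: Dot product.
a^T * proj(x) = -5*(-2.091425) + 5*4.007817 + 3*(-1.763562) - 2*(-1.205492) = 27.6165


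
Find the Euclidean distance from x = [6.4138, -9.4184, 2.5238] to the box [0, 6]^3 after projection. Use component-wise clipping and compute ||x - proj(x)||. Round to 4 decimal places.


Project each component onto [0, 6].
clip(6.4138) = 6.0, clip(-9.4184) = 0.0, clip(2.5238) = 2.5238
Projection = [6.0, 0.0, 2.5238]
Squared diffs: [0.1712, 88.7063, 0.0]
Distance = sqrt(88.8775) = 9.4275


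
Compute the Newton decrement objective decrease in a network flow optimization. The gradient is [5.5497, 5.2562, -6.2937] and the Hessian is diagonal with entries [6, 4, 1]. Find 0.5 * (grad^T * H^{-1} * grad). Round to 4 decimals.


Step 1: H is diagonal, so H^(-1) * g = [0.925, 1.3141, -6.2937].
Step 2: g^T H^(-1) g = sum_i g_i^2 / H_ii
  = (5.5497)^2/6 + (5.2562)^2/4 + (-6.2937)^2/1
  = 5.1332 + 6.9069 + 39.6107 = 51.6508
Step 3: Objective decrease = 0.5 * g^T H^(-1) g = 25.8254


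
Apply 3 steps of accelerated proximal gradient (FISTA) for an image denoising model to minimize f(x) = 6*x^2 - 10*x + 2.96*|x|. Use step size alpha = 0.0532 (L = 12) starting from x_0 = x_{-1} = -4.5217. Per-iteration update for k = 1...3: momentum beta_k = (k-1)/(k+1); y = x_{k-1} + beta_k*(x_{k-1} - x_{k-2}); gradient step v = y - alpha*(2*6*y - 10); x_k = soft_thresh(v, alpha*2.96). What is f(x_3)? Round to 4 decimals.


FISTA on f(x) = 6*x^2 - 10*x + 2.96*|x|
L = 12, alpha = 0.0532
Iteration 1: beta = 0.0, y = -4.5217 + 0.0*(-4.5217 + 4.5217) = -4.5217
  grad(y) = -64.2604, v = y - alpha*grad = -1.103
  prox(v) = soft_thresh(-1.103, 0.1575) = -0.9456
Iteration 2: beta = 0.3333, y = -0.9456 + 0.3333*(-0.9456 + 4.5217) = 0.2465
  grad(y) = -7.0424, v = y - alpha*grad = 0.6211
  prox(v) = soft_thresh(0.6211, 0.1575) = 0.4637
Iteration 3: beta = 0.5, y = 0.4637 + 0.5*(0.4637 + 0.9456) = 1.1683
  grad(y) = 4.0192, v = y - alpha*grad = 0.9544
  prox(v) = soft_thresh(0.9544, 0.1575) = 0.797
f(x_3) = 6*0.797^2 - 10*0.797 + 2.96*|0.797| = -1.7997


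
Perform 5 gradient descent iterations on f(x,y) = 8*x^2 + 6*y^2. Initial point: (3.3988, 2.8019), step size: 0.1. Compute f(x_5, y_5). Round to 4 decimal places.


Gradient descent on f(x,y) = 8*x^2 + 6*y^2.
Starting point: (3.3988, 2.8019), alpha = 0.1
Step 1: grad_x = 2*8*3.3988 = 54.3808, grad_y = 2*6*2.8019 = 33.6228
  x_1 = 3.3988 - 0.1*54.3808 = -2.0393
  y_1 = 2.8019 - 0.1*33.6228 = -0.5604
Step 2: grad_x = 2*8*-2.0393 = -32.6285, grad_y = 2*6*-0.5604 = -6.7246
  x_2 = -2.0393 - 0.1*-32.6285 = 1.2236
  y_2 = -0.5604 - 0.1*-6.7246 = 0.1121
Step 3: grad_x = 2*8*1.2236 = 19.5771, grad_y = 2*6*0.1121 = 1.3449
  x_3 = 1.2236 - 0.1*19.5771 = -0.7341
  y_3 = 0.1121 - 0.1*1.3449 = -0.0224
Step 4: grad_x = 2*8*-0.7341 = -11.7463, grad_y = 2*6*-0.0224 = -0.269
  x_4 = -0.7341 - 0.1*-11.7463 = 0.4405
  y_4 = -0.0224 - 0.1*-0.269 = 0.0045
Step 5: grad_x = 2*8*0.4405 = 7.0478, grad_y = 2*6*0.0045 = 0.0538
  x_5 = 0.4405 - 0.1*7.0478 = -0.2643
  y_5 = 0.0045 - 0.1*0.0538 = -0.0009
f(-0.2643, -0.0009) = 8*(-0.2643)^2 + 6*(-0.0009)^2 = 0.5588


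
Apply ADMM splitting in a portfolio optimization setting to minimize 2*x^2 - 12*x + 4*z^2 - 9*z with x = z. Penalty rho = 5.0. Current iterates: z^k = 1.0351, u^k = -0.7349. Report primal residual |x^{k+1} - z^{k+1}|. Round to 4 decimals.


ADMM iteration with rho = 5.0, z^k = 1.0351, u^k = -0.7349
Step 1: x-update.
Minimize 2*x^2 - 12*x + (5.0/2)*(x - 1.0351 - 0.7349)^2
FOC: (2*2 + 5.0)*x = 12 + 5.0*(1.0351 + 0.7349)
x^{k+1} = 2.3167
Step 2: z-update.
Minimize 4*z^2 - 9*z + (5.0/2)*(2.3167 - z - 0.7349)^2
FOC: (2*4 + 5.0)*z = 9 + 5.0*(2.3167 - 0.7349)
z^{k+1} = 1.3007
Step 3: u-update.
u^{k+1} = -0.7349 + 2.3167 - 1.3007 = 0.2811
Step 4: Primal residual = |2.3167 - 1.3007| = 1.016


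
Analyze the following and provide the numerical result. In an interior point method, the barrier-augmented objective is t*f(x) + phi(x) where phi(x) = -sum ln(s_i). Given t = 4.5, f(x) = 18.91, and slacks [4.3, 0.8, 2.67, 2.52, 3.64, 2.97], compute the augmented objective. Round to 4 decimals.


Step 1: Compute log-barrier.
ln values: [1.4586, -0.2231, 0.9821, 0.9243, 1.292, 1.0886]
phi = -(1.4586 - 0.2231 + 0.9821 + 0.9243 + 1.292 + 1.0886) = -5.5224
Step 2: Compute augmented objective.
t*f(x) = 4.5*18.91 = 85.095
Total = 85.095 - 5.5224 = 79.5726


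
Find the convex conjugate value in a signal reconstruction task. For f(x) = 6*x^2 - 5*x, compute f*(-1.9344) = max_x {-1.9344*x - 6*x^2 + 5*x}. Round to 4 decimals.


f*(y) = sup_x {y*x - a*x^2 - b*x} = sup_x {(y-b)*x - a*x^2}
FOC: (y - b) - 2a*x = 0 => x* = (y - b)/(2a)
x* = (-1.9344 + 5)/(2*6) = 0.2555
f*(-1.9344) = (y-b)^2/(4a) = (-1.9344 + 5)^2/(4*6)
= 9.3979/24 = 0.3916


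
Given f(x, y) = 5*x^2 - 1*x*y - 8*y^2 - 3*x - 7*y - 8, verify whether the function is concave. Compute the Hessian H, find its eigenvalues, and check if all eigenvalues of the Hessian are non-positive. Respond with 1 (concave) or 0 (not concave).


The Hessian of f(x,y) = 5*x^2 - 1*x*y - 8*y^2 - 3*x - 7*y - 8 is:
H = [[10, -1], [-1, -16]]
Trace = 10 - 16 = -6
Determinant = 10*-16 - (-1)^2 = -161
Discriminant = (-6)^2 - 4*-161 = 680.0
Eigenvalues: lambda_1 = -16.0384, lambda_2 = 10.0384
The function is not concave.

0


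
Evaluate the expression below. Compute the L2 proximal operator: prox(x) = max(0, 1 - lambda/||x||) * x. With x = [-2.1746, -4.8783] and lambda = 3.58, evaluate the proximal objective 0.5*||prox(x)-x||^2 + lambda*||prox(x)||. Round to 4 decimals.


Step 1: Compute ||x||.
||x|| = 5.341
Step 2: Compute scaling factor.
scale = max(0, 1 - 3.58/5.341) = 0.3297
Step 3: prox(x) = [-0.717, -1.6085]
||prox(x)|| = 1.761
Step 4: Proximal objective.
0.5*||prox-x||^2 = 6.4082
lambda*||prox|| = 6.3044
Total = 12.7127


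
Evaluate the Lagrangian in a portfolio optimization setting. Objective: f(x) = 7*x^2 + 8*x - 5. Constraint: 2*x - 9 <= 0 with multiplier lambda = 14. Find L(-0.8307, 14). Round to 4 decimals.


Step 1: Evaluate f(x).
f(-0.8307) = 7*(-0.8307)^2 + 8*(-0.8307) - 5 = -6.8152
Step 2: Evaluate g(x).
g(-0.8307) = 2*-0.8307 - 9 = -10.6614
Step 3: Compute Lagrangian.
L = -6.8152 + 14*-10.6614 = -156.0748


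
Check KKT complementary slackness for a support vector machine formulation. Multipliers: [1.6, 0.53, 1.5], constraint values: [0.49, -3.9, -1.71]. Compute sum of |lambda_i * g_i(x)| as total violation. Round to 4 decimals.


KKT complementary slackness check:
lambda_1 * g_1 = 1.6 * 0.49 = 0.784
lambda_2 * g_2 = 0.53 * -3.9 = -2.067
lambda_3 * g_3 = 1.5 * -1.71 = -2.565
Total violation = 0.784 + 2.067 + 2.565 = 5.416


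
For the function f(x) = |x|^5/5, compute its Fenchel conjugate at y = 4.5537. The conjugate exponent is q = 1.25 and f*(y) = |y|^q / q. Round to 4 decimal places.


The conjugate exponent q satisfies 1/p + 1/q = 1.
p = 5, so q = 5/(5 - 1) = 1.25
|y|^q = 4.5537^1.25 = 6.6521
f*(4.5537) = 6.6521 / 1.25 = 5.3216


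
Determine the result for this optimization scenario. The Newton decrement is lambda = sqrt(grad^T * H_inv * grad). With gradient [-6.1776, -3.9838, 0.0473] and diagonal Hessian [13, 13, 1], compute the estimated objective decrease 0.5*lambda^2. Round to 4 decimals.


Step 1: H is diagonal, so H^(-1) * g = [-0.4752, -0.3064, 0.0473].
Step 2: g^T H^(-1) g = sum_i g_i^2 / H_ii
  = (-6.1776)^2/13 + (-3.9838)^2/13 + (0.0473)^2/1
  = 2.9356 + 1.2208 + 0.0022 = 4.1587
Step 3: Objective decrease = 0.5 * g^T H^(-1) g = 2.0793


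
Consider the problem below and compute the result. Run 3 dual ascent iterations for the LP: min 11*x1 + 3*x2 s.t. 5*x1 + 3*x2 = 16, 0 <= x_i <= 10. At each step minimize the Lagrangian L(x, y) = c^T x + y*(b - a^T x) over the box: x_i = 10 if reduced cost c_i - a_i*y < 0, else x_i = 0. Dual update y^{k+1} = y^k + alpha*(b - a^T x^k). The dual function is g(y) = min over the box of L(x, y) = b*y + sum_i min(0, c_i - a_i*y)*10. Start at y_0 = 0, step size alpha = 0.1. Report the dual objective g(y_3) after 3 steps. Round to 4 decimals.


Dual ascent for LP: min 11*x1 + 3*x2, 5*x1 + 3*x2 = 16, 0 <= x_i <= 10
Step 1: y^k = 0.0, reduced costs: (11.0, 3.0)
  x^k = (0.0, 0.0), subgradient = b - a^T x = 16.0
  y^{k+1} = 0.0 + 0.1*16.0 = 1.6
Step 2: y^k = 1.6, reduced costs: (3.0, -1.8)
  x^k = (0.0, 10.0), subgradient = b - a^T x = -14.0
  y^{k+1} = 1.6 + 0.1*-14.0 = 0.2
Step 3: y^k = 0.2, reduced costs: (10.0, 2.4)
  x^k = (0.0, 0.0), subgradient = b - a^T x = 16.0
  y^{k+1} = 0.2 + 0.1*16.0 = 1.8
Dual objective at y_3 = 1.8: reduced costs (2.0, -2.4), box minimizer x = (0.0, 10.0)
g(y_3) = b*y + (c1 - a1*y)*x1 + (c2 - a2*y)*x2 = 16*1.8 + 2.0*0.0 + (-2.4)*10.0 = 28.8 + 0.0 - 24.0 = 4.8


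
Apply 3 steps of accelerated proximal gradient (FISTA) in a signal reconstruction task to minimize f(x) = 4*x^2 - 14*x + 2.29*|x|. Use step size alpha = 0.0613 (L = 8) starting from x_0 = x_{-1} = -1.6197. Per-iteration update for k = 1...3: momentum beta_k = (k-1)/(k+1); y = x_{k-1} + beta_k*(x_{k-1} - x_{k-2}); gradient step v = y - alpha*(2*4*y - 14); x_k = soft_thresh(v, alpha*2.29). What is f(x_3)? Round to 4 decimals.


FISTA on f(x) = 4*x^2 - 14*x + 2.29*|x|
L = 8, alpha = 0.0613
Iteration 1: beta = 0.0, y = -1.6197 + 0.0*(-1.6197 + 1.6197) = -1.6197
  grad(y) = -26.9576, v = y - alpha*grad = 0.0328
  prox(v) = soft_thresh(0.0328, 0.1404) = 0.0
Iteration 2: beta = 0.3333, y = 0.0 + 0.3333*(0.0 + 1.6197) = 0.5399
  grad(y) = -9.6808, v = y - alpha*grad = 1.1333
  prox(v) = soft_thresh(1.1333, 0.1404) = 0.993
Iteration 3: beta = 0.5, y = 0.993 + 0.5*(0.993 - 0.0) = 1.4894
  grad(y) = -2.0845, v = y - alpha*grad = 1.6172
  prox(v) = soft_thresh(1.6172, 0.1404) = 1.4768
f(x_3) = 4*1.4768^2 - 14*1.4768 + 2.29*|1.4768| = -8.5696


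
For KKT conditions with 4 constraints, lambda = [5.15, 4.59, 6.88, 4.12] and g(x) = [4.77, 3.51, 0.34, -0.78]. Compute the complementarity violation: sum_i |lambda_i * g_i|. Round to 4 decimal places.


KKT complementary slackness check:
lambda_1 * g_1 = 5.15 * 4.77 = 24.5655
lambda_2 * g_2 = 4.59 * 3.51 = 16.1109
lambda_3 * g_3 = 6.88 * 0.34 = 2.3392
lambda_4 * g_4 = 4.12 * -0.78 = -3.2136
Total violation = 24.5655 + 16.1109 + 2.3392 + 3.2136 = 46.2292


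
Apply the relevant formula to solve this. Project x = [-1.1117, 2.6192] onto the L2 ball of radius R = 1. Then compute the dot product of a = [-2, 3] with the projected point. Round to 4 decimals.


Step 1: Compute ||x|| (intermediates to 6 decimals).
||x|| = sqrt((-1.1117)^2 + 2.6192^2) = 2.845362
Step 2: Project.
Since ||x|| > R, scale = R/||x|| = 1/2.845362 = 0.351449, proj(x) = scale * x
proj(x) = [-0.390706, 0.920515]
Step 3: Dot product.
a^T * proj(x) = -2*(-0.390706) + 3*0.920515 = 3.543


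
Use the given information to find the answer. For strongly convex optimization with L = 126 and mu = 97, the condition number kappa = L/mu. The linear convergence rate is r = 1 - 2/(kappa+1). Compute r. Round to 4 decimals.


Step 1: Compute the condition number.
kappa = L/mu = 126/97 = 1.299
Step 2: Compute the convergence rate.
r = 1 - 2/(kappa + 1) = 1 - 2*mu/(L + mu) = (L - mu)/(L + mu) = 29/223 = 0.13


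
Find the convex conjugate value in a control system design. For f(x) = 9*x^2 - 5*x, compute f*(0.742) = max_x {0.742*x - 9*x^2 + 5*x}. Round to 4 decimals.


f*(y) = sup_x {y*x - a*x^2 - b*x} = sup_x {(y-b)*x - a*x^2}
FOC: (y - b) - 2a*x = 0 => x* = (y - b)/(2a)
x* = (0.742 + 5)/(2*9) = 0.319
f*(0.742) = (y-b)^2/(4a) = (0.742 + 5)^2/(4*9)
= 32.9706/36 = 0.9158


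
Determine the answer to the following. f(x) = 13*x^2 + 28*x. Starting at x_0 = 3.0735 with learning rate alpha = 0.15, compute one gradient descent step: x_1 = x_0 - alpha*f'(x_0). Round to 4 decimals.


We compute the gradient at x_0 and apply the update.
f'(x) = 26*x + 28
f'(3.0735) = 26*3.0735 + 28 = 107.911
x_1 = 3.0735 - 0.15*107.911 = -13.1132


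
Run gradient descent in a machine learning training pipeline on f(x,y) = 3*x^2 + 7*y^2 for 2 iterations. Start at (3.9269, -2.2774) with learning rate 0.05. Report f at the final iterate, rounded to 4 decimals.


Gradient descent on f(x,y) = 3*x^2 + 7*y^2.
Starting point: (3.9269, -2.2774), alpha = 0.05
Step 1: grad_x = 2*3*3.9269 = 23.5614, grad_y = 2*7*-2.2774 = -31.8836
  x_1 = 3.9269 - 0.05*23.5614 = 2.7488
  y_1 = -2.2774 - 0.05*-31.8836 = -0.6832
Step 2: grad_x = 2*3*2.7488 = 16.493, grad_y = 2*7*-0.6832 = -9.5651
  x_2 = 2.7488 - 0.05*16.493 = 1.9242
  y_2 = -0.6832 - 0.05*-9.5651 = -0.205
f(1.9242, -0.205) = 3*1.9242^2 + 7*(-0.205)^2 = 11.4015


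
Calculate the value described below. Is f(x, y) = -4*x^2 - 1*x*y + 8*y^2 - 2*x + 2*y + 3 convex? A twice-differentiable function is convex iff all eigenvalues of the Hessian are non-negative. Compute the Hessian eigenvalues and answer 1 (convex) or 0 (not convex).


The Hessian of f(x,y) = -4*x^2 - 1*x*y + 8*y^2 - 2*x + 2*y + 3 is:
H = [[-8, -1], [-1, 16]]
Trace = -8 + 16 = 8
Determinant = -8*16 - (-1)^2 = -129
Discriminant = (8)^2 - 4*-129 = 580.0
Eigenvalues: lambda_1 = -8.0416, lambda_2 = 16.0416
The function is not convex.

0


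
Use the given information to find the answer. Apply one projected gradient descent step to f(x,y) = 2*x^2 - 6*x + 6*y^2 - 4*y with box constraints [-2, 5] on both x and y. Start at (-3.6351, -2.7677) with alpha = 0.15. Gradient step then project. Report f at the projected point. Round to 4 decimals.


Step 1: Compute gradient at (-3.6351, -2.7677).
grad_x = 2*2*-3.6351 - 6 = -20.5404
grad_y = 2*6*-2.7677 - 4 = -37.2124
Step 2: Gradient step.
x_raw = -3.6351 - 0.15*-20.5404 = -0.554
y_raw = -2.7677 - 0.15*-37.2124 = 2.8142
Step 3: Project onto [-2, 5].
x_proj = clip(-0.554) = -0.554
y_proj = clip(2.8142) = 2.8142
Step 4: Evaluate f.
f(-0.554, 2.8142) = 40.1985


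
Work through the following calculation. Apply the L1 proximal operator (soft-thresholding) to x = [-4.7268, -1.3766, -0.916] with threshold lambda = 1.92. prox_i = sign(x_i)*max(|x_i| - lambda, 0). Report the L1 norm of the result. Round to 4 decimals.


Soft-thresholding with lambda = 1.92:
prox(-4.7268) = sign(-4.7268)*max(|-4.7268| - 1.92, 0) = -2.8068
prox(-1.3766) = sign(-1.3766)*max(|-1.3766| - 1.92, 0) = 0.0
prox(-0.916) = sign(-0.916)*max(|-0.916| - 1.92, 0) = 0.0
prox(x) = [-2.8068, 0.0, 0.0]
||prox(x)||_1 = 2.8068 + 0.0 + 0.0 = 2.8068


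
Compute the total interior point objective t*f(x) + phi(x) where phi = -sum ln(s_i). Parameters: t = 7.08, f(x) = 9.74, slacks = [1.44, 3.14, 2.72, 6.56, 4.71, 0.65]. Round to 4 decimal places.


Step 1: Compute log-barrier.
ln values: [0.3646, 1.1442, 1.0006, 1.881, 1.5497, -0.4308]
phi = -(0.3646 + 1.1442 + 1.0006 + 1.881 + 1.5497 - 0.4308) = -5.5094
Step 2: Compute augmented objective.
t*f(x) = 7.08*9.74 = 68.9592
Total = 68.9592 - 5.5094 = 63.4498


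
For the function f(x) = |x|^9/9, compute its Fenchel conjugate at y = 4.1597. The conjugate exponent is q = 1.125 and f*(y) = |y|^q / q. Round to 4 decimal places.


The conjugate exponent q satisfies 1/p + 1/q = 1.
p = 9, so q = 9/(9 - 1) = 1.125
|y|^q = 4.1597^1.125 = 4.971
f*(4.1597) = 4.971 / 1.125 = 4.4187


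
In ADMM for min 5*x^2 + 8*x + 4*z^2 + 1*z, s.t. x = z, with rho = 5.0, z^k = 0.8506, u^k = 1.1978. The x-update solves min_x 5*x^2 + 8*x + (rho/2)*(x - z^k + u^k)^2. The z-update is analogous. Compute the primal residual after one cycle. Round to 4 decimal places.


ADMM iteration with rho = 5.0, z^k = 0.8506, u^k = 1.1978
Step 1: x-update.
Minimize 5*x^2 + 8*x + (5.0/2)*(x - 0.8506 + 1.1978)^2
FOC: (2*5 + 5.0)*x = -8 + 5.0*(0.8506 - 1.1978)
x^{k+1} = -0.6491
Step 2: z-update.
Minimize 4*z^2 + 1*z + (5.0/2)*(-0.6491 - z + 1.1978)^2
FOC: (2*4 + 5.0)*z = -1 + 5.0*(-0.6491 + 1.1978)
z^{k+1} = 0.1341
Step 3: u-update.
u^{k+1} = 1.1978 - 0.6491 - 0.1341 = 0.4146
Step 4: Primal residual = |-0.6491 - 0.1341| = 0.7832


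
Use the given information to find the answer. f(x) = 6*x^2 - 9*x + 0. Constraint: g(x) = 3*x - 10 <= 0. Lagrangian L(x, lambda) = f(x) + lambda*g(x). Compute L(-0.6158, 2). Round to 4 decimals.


Step 1: Evaluate f(x).
f(-0.6158) = 6*(-0.6158)^2 - 9*(-0.6158) + 0 = 7.8175
Step 2: Evaluate g(x).
g(-0.6158) = 3*-0.6158 - 10 = -11.8474
Step 3: Compute Lagrangian.
L = 7.8175 + 2*-11.8474 = -15.8773


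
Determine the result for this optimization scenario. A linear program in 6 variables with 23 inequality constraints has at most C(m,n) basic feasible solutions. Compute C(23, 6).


Each vertex corresponds to some choice of n active constraints out of m, so the number of vertices is at most C(m, n) = m! / (n!(m-n)!).
m = 23, n = 6
Numerator: 23 * 22 * 21 * 20 * 19 * 18
Denominator: 6! = 720
C(23, 6) = 100947


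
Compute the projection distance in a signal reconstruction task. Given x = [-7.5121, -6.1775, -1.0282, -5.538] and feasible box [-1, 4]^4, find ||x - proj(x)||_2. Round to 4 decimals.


Project each component onto [-1, 4].
clip(-7.5121) = -1.0, clip(-6.1775) = -1.0, clip(-1.0282) = -1.0, clip(-5.538) = -1.0
Projection = [-1.0, -1.0, -1.0, -1.0]
Squared diffs: [42.4074, 26.8065, 0.0008, 20.5934]
Distance = sqrt(89.8081) = 9.4767


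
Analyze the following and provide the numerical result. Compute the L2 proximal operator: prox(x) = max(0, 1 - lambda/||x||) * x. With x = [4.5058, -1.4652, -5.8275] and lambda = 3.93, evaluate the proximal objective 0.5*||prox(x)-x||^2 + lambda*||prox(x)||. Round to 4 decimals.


Step 1: Compute ||x||.
||x|| = 7.5106
Step 2: Compute scaling factor.
scale = max(0, 1 - 3.93/7.5106) = 0.4767
Step 3: prox(x) = [2.1481, -0.6985, -2.7782]
||prox(x)|| = 3.5806
Step 4: Proximal objective.
0.5*||prox-x||^2 = 7.7225
lambda*||prox|| = 14.0718
Total = 21.7941


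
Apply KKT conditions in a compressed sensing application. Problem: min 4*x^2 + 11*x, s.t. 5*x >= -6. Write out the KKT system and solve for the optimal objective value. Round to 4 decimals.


Step 1: Try lambda = 0 (constraint inactive).
x_unc = -11/(2*4) = -1.375
Check: 5*-1.375 = -6.875 < -6 -- violated!
Step 2: Constraint must be active: 5*x = -6
x* = -6/5 = -1.2
lambda = (2*4*(-1.2) + 11)/5 = 0.28
Step 3: Compute optimal value.
f(x*) = 4*(-1.2)^2 + 11*(-1.2) = -7.44


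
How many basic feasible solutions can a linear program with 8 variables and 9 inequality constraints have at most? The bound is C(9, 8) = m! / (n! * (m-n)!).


Each vertex corresponds to some choice of n active constraints out of m, so the number of vertices is at most C(m, n) = m! / (n!(m-n)!).
m = 9, n = 8
Numerator: 9 * 8 * 7 * 6 * 5 * 4 * 3 * 2
Denominator: 8! = 40320
C(9, 8) = 9


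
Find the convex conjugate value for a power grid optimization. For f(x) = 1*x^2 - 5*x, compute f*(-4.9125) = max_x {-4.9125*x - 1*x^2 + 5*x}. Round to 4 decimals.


f*(y) = sup_x {y*x - a*x^2 - b*x} = sup_x {(y-b)*x - a*x^2}
FOC: (y - b) - 2a*x = 0 => x* = (y - b)/(2a)
x* = (-4.9125 + 5)/(2*1) = 0.0438
f*(-4.9125) = (y-b)^2/(4a) = (-4.9125 + 5)^2/(4*1)
= 0.0077/4 = 0.0019


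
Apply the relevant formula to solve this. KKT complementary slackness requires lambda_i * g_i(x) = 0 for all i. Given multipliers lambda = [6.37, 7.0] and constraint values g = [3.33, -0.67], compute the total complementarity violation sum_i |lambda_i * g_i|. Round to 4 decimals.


KKT complementary slackness check:
lambda_1 * g_1 = 6.37 * 3.33 = 21.2121
lambda_2 * g_2 = 7.0 * -0.67 = -4.69
Total violation = 21.2121 + 4.69 = 25.9021


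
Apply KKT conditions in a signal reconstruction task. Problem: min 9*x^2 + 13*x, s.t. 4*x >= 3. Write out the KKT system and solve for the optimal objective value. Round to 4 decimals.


Step 1: Try lambda = 0 (constraint inactive).
x_unc = -13/(2*9) = -0.7222
Check: 4*-0.7222 = -2.8888 < 3 -- violated!
Step 2: Constraint must be active: 4*x = 3
x* = 3/4 = 0.75
lambda = (2*9*0.75 + 13)/4 = 6.625
Step 3: Compute optimal value.
f(x*) = 9*0.75^2 + 13*0.75 = 14.8125


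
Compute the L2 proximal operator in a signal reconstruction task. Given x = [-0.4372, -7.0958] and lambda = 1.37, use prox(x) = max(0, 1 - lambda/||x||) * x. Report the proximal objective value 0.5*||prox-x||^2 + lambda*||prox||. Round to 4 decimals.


Step 1: Compute ||x||.
||x|| = 7.1093
Step 2: Compute scaling factor.
scale = max(0, 1 - 1.37/7.1093) = 0.8073
Step 3: prox(x) = [-0.3529, -5.7284]
||prox(x)|| = 5.7393
Step 4: Proximal objective.
0.5*||prox-x||^2 = 0.9385
lambda*||prox|| = 7.8628
Total = 8.8012
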